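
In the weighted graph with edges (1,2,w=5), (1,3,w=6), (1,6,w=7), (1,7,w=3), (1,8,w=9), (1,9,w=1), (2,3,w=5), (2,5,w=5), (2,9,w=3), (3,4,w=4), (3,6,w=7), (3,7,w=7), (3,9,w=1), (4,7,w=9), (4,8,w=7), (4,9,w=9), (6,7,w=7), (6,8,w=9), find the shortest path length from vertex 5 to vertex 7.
12 (path: 5 -> 2 -> 9 -> 1 -> 7; weights 5 + 3 + 1 + 3 = 12)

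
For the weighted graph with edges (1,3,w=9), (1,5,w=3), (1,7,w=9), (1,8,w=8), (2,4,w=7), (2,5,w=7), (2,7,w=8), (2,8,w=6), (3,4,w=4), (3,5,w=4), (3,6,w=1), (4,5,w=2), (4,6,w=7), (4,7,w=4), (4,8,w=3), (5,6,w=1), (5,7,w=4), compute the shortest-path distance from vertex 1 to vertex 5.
3 (path: 1 -> 5; weights 3 = 3)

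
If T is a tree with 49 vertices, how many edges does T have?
48 (A tree on V vertices has V - 1 edges, so 49 - 1 = 48)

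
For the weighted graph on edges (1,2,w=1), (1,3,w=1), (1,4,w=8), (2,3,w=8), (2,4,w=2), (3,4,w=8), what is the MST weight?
4 (MST edges: (1,2,w=1), (1,3,w=1), (2,4,w=2); sum of weights 1 + 1 + 2 = 4)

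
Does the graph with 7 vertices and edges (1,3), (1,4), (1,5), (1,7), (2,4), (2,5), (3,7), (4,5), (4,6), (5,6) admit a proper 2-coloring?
No (odd cycle of length 3: 4 -> 1 -> 5 -> 4)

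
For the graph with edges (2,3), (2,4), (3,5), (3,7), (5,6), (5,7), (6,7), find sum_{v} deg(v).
14 (handshake: sum of degrees = 2|E| = 2 x 7 = 14)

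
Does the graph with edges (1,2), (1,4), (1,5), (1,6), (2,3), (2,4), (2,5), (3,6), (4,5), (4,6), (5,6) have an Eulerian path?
Yes — and in fact it has an Eulerian circuit (the graph is connected and all 6 vertices have even degree)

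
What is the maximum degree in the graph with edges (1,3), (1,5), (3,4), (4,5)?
2 (attained at vertices 1, 3, 4, 5)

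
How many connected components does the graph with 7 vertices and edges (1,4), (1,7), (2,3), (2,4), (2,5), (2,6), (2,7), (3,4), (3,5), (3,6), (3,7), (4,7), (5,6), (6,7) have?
1 (components: {1, 2, 3, 4, 5, 6, 7})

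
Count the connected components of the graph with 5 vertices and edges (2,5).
4 (components: {1}, {2, 5}, {3}, {4})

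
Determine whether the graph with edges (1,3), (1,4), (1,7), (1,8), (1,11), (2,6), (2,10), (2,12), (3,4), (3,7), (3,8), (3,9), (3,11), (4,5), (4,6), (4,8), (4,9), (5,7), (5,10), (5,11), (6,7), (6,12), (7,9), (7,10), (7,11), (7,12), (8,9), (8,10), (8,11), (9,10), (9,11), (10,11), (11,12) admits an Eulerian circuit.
No (2 vertices have odd degree: {1, 2}; Eulerian circuit requires 0)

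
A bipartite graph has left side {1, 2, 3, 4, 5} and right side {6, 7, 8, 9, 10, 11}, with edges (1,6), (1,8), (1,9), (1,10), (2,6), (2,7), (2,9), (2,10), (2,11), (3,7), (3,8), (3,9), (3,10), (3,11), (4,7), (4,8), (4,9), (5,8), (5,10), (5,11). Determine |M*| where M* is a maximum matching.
5 (matching: (1,10), (2,11), (3,9), (4,7), (5,8); upper bound min(|L|,|R|) = min(5,6) = 5)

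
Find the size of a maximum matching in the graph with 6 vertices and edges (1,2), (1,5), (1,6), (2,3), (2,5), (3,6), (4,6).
3 (matching: (1,5), (2,3), (4,6); upper bound floor(n/2) = floor(6/2) = 3)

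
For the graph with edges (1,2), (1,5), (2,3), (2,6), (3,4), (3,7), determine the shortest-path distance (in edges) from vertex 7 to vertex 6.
3 (path: 7 -> 3 -> 2 -> 6, 3 edges)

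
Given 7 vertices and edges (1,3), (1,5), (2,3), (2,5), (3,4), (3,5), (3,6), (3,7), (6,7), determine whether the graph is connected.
Yes (BFS from 1 visits [1, 3, 5, 2, 4, 6, 7] — all 7 vertices reached)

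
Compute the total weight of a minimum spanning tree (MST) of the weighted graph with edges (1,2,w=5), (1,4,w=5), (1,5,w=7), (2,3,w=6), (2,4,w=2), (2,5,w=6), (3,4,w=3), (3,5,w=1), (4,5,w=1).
9 (MST edges: (1,4,w=5), (2,4,w=2), (3,5,w=1), (4,5,w=1); sum of weights 5 + 2 + 1 + 1 = 9)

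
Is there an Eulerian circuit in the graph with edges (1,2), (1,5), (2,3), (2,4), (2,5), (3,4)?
Yes (the graph is connected and all 5 vertices have even degree)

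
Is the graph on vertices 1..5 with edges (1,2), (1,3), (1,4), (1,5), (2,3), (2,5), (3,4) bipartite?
No (odd cycle of length 3: 4 -> 1 -> 3 -> 4)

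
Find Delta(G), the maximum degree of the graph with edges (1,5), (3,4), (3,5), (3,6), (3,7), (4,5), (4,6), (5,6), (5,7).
5 (attained at vertex 5)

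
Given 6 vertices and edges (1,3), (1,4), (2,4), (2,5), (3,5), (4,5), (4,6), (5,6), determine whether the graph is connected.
Yes (BFS from 1 visits [1, 3, 4, 5, 2, 6] — all 6 vertices reached)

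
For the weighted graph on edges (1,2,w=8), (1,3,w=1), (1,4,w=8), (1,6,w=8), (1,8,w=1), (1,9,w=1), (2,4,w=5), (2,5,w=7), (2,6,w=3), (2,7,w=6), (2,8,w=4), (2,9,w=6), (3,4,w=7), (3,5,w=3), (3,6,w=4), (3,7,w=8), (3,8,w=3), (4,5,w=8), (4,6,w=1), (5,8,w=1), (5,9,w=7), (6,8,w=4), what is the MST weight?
18 (MST edges: (1,3,w=1), (1,8,w=1), (1,9,w=1), (2,6,w=3), (2,7,w=6), (2,8,w=4), (4,6,w=1), (5,8,w=1); sum of weights 1 + 1 + 1 + 3 + 6 + 4 + 1 + 1 = 18)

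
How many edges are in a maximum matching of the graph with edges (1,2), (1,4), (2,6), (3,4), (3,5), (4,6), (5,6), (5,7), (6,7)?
3 (matching: (1,4), (3,5), (6,7); upper bound floor(n/2) = floor(7/2) = 3)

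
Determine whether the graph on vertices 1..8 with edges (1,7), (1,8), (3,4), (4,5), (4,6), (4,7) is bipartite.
Yes. Partition: {1, 2, 4}, {3, 5, 6, 7, 8}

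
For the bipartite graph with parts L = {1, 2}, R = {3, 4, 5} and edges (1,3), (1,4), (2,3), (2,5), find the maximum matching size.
2 (matching: (1,4), (2,5); upper bound min(|L|,|R|) = min(2,3) = 2)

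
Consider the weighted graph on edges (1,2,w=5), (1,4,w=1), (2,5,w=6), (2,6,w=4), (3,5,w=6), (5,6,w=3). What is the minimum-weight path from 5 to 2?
6 (path: 5 -> 2; weights 6 = 6)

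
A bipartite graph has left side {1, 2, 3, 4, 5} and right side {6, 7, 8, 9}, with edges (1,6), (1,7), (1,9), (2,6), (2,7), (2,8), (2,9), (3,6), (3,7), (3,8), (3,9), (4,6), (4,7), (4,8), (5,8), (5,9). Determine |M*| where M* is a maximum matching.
4 (matching: (1,9), (2,8), (3,7), (4,6); upper bound min(|L|,|R|) = min(5,4) = 4)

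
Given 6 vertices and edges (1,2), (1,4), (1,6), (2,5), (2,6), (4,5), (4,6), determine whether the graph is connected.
No, it has 2 components: {1, 2, 4, 5, 6}, {3}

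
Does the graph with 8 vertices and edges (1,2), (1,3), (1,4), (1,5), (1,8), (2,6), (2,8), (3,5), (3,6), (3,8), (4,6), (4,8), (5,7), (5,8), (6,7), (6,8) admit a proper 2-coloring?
No (odd cycle of length 3: 8 -> 1 -> 2 -> 8)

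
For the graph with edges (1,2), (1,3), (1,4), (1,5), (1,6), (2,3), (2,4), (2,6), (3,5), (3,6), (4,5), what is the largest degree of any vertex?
5 (attained at vertex 1)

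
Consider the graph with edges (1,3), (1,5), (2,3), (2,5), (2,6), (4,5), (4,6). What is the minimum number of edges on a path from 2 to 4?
2 (path: 2 -> 6 -> 4, 2 edges)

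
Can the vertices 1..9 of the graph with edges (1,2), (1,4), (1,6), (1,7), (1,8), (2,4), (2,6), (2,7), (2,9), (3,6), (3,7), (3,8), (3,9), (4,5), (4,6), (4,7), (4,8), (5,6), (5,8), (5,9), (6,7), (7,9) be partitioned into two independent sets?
No (odd cycle of length 3: 2 -> 1 -> 4 -> 2)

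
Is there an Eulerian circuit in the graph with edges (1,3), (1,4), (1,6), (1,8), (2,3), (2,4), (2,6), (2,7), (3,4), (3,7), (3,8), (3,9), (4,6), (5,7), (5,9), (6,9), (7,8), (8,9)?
Yes (the graph is connected and all 9 vertices have even degree)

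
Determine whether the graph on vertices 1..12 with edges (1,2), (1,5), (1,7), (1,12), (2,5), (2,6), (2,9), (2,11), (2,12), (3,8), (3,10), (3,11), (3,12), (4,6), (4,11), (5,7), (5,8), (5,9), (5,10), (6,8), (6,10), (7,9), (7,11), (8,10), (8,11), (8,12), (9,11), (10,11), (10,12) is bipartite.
No (odd cycle of length 3: 5 -> 1 -> 2 -> 5)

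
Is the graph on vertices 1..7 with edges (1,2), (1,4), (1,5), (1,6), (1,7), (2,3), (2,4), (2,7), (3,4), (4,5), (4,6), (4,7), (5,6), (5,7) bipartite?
No (odd cycle of length 3: 7 -> 1 -> 2 -> 7)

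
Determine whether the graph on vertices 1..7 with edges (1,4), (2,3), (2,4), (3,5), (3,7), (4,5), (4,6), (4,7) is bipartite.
Yes. Partition: {1, 2, 5, 6, 7}, {3, 4}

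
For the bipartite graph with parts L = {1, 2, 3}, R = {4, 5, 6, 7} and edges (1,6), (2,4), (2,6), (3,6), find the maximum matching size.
2 (matching: (1,6), (2,4); upper bound min(|L|,|R|) = min(3,4) = 3)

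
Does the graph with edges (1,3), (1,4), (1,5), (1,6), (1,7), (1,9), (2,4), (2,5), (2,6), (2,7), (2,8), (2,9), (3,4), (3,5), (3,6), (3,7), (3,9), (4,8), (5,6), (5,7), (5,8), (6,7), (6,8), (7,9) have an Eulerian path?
Yes — and in fact it has an Eulerian circuit (the graph is connected and all 9 vertices have even degree)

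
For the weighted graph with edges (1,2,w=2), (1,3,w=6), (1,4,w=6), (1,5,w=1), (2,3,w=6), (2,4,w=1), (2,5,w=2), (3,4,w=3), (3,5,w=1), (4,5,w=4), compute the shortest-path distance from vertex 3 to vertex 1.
2 (path: 3 -> 5 -> 1; weights 1 + 1 = 2)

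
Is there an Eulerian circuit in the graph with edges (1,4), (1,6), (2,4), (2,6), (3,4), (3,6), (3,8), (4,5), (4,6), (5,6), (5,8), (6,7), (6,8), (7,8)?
No (4 vertices have odd degree: {3, 4, 5, 6}; Eulerian circuit requires 0)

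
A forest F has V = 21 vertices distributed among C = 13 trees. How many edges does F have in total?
8 (Each of the 13 component trees on V_i vertices has V_i - 1 edges; summing gives V - C = 21 - 13 = 8)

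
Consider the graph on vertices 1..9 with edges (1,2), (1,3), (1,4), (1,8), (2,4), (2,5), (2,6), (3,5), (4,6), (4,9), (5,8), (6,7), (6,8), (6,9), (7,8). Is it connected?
Yes (BFS from 1 visits [1, 2, 3, 4, 8, 5, 6, 9, 7] — all 9 vertices reached)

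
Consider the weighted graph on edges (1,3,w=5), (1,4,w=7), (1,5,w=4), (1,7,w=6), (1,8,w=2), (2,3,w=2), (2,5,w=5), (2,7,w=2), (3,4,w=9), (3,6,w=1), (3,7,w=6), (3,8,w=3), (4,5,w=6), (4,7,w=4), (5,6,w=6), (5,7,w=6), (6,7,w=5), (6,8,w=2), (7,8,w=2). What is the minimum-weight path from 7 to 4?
4 (path: 7 -> 4; weights 4 = 4)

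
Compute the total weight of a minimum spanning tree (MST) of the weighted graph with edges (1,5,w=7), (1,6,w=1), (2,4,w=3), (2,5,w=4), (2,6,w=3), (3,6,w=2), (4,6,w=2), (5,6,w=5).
12 (MST edges: (1,6,w=1), (2,4,w=3), (2,5,w=4), (3,6,w=2), (4,6,w=2); sum of weights 1 + 3 + 4 + 2 + 2 = 12)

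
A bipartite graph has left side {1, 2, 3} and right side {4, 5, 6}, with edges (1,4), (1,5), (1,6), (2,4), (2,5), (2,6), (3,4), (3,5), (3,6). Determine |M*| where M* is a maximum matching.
3 (matching: (1,6), (2,5), (3,4); upper bound min(|L|,|R|) = min(3,3) = 3)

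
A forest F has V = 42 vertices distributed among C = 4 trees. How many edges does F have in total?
38 (Each of the 4 component trees on V_i vertices has V_i - 1 edges; summing gives V - C = 42 - 4 = 38)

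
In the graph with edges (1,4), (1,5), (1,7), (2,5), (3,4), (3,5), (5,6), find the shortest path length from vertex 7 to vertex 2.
3 (path: 7 -> 1 -> 5 -> 2, 3 edges)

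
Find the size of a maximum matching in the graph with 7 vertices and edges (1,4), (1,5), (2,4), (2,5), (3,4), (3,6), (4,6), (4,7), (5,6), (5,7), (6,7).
3 (matching: (2,5), (3,4), (6,7); upper bound floor(n/2) = floor(7/2) = 3)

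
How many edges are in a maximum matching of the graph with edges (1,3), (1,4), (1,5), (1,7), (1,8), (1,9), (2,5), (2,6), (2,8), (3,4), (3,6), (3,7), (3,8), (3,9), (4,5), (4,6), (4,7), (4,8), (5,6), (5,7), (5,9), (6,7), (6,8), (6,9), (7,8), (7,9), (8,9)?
4 (matching: (1,5), (3,4), (6,9), (7,8); upper bound floor(n/2) = floor(9/2) = 4)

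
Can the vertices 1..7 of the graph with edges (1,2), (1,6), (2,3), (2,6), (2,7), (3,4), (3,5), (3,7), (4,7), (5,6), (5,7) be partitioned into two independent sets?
No (odd cycle of length 3: 2 -> 1 -> 6 -> 2)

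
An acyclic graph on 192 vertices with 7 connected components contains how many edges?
185 (Each of the 7 component trees on V_i vertices has V_i - 1 edges; summing gives V - C = 192 - 7 = 185)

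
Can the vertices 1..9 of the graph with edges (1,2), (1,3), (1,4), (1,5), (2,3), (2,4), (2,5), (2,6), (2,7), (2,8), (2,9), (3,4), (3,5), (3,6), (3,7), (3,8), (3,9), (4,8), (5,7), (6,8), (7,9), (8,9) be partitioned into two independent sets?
No (odd cycle of length 3: 2 -> 1 -> 5 -> 2)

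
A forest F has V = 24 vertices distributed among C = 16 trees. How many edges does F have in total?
8 (Each of the 16 component trees on V_i vertices has V_i - 1 edges; summing gives V - C = 24 - 16 = 8)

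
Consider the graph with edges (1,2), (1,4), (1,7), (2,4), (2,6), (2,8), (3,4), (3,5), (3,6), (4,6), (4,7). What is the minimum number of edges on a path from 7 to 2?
2 (path: 7 -> 4 -> 2, 2 edges)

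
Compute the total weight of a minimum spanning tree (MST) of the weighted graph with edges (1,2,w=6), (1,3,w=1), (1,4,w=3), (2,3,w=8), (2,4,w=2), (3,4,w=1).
4 (MST edges: (1,3,w=1), (2,4,w=2), (3,4,w=1); sum of weights 1 + 2 + 1 = 4)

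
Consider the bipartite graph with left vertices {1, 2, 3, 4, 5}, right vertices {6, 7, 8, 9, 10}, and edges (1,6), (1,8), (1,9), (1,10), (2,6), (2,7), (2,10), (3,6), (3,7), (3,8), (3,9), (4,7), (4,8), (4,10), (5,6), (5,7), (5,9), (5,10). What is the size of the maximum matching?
5 (matching: (1,10), (2,7), (3,9), (4,8), (5,6); upper bound min(|L|,|R|) = min(5,5) = 5)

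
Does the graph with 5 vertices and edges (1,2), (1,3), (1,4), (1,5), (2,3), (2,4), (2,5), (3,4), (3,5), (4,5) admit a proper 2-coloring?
No (odd cycle of length 3: 4 -> 1 -> 5 -> 4)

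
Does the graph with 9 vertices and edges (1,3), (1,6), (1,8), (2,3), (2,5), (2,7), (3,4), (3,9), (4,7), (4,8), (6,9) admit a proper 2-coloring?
Yes. Partition: {1, 2, 4, 9}, {3, 5, 6, 7, 8}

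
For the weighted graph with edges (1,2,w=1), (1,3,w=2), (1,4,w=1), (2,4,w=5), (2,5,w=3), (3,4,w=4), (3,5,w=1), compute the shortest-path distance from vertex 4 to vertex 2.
2 (path: 4 -> 1 -> 2; weights 1 + 1 = 2)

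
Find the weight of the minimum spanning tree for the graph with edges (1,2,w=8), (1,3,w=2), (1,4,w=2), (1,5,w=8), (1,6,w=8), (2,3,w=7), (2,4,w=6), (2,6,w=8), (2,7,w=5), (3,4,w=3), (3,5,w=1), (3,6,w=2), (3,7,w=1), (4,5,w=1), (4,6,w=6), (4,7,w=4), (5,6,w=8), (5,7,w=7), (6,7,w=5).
12 (MST edges: (1,3,w=2), (2,7,w=5), (3,5,w=1), (3,6,w=2), (3,7,w=1), (4,5,w=1); sum of weights 2 + 5 + 1 + 2 + 1 + 1 = 12)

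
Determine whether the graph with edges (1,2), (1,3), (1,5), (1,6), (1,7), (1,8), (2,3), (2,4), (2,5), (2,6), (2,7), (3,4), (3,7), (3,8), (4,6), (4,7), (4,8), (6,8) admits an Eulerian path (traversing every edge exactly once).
Yes (the graph is connected and exactly 2 vertices have odd degree: {3, 4}; any Eulerian path must start and end at those)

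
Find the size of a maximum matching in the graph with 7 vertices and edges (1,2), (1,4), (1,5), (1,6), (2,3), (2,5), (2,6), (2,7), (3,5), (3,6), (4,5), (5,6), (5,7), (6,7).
3 (matching: (1,6), (2,7), (3,5); upper bound floor(n/2) = floor(7/2) = 3)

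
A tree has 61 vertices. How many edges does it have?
60 (A tree on V vertices has V - 1 edges, so 61 - 1 = 60)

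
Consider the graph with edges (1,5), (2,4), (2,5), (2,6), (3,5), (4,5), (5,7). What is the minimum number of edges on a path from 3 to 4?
2 (path: 3 -> 5 -> 4, 2 edges)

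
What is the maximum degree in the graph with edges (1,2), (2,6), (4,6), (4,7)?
2 (attained at vertices 2, 4, 6)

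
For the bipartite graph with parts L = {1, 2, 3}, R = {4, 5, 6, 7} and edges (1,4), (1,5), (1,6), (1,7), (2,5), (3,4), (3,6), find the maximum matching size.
3 (matching: (1,7), (2,5), (3,6); upper bound min(|L|,|R|) = min(3,4) = 3)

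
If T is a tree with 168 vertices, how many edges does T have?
167 (A tree on V vertices has V - 1 edges, so 168 - 1 = 167)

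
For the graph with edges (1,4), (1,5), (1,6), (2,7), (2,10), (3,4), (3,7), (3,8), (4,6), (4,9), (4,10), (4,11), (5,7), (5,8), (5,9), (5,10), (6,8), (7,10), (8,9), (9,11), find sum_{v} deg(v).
40 (handshake: sum of degrees = 2|E| = 2 x 20 = 40)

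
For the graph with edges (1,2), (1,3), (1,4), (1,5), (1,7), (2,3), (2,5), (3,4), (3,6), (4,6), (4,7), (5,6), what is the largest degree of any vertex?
5 (attained at vertex 1)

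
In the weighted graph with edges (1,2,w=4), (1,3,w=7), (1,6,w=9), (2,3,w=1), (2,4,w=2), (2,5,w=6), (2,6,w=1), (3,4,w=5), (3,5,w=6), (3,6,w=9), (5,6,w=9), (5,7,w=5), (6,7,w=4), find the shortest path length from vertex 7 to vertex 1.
9 (path: 7 -> 6 -> 2 -> 1; weights 4 + 1 + 4 = 9)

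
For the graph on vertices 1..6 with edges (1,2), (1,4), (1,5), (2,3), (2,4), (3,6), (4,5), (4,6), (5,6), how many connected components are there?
1 (components: {1, 2, 3, 4, 5, 6})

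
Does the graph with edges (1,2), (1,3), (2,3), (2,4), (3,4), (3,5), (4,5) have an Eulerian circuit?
No (2 vertices have odd degree: {2, 4}; Eulerian circuit requires 0)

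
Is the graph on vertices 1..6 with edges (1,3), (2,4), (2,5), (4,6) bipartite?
Yes. Partition: {1, 2, 6}, {3, 4, 5}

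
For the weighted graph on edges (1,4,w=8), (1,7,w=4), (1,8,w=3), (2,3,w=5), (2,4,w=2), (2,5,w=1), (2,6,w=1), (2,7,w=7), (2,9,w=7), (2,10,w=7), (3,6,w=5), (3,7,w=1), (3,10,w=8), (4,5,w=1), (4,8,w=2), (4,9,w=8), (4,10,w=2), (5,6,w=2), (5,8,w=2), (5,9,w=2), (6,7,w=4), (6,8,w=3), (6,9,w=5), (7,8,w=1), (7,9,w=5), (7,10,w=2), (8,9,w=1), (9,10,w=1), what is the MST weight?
12 (MST edges: (1,8,w=3), (2,5,w=1), (2,6,w=1), (3,7,w=1), (4,5,w=1), (4,8,w=2), (7,8,w=1), (8,9,w=1), (9,10,w=1); sum of weights 3 + 1 + 1 + 1 + 1 + 2 + 1 + 1 + 1 = 12)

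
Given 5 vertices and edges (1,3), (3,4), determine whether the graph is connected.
No, it has 3 components: {1, 3, 4}, {2}, {5}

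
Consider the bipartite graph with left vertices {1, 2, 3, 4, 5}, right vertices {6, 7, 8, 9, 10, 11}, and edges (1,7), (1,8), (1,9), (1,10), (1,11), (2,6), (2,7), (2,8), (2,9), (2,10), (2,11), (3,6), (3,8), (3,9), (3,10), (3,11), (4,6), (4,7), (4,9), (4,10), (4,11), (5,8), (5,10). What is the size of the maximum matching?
5 (matching: (1,11), (2,10), (3,9), (4,7), (5,8); upper bound min(|L|,|R|) = min(5,6) = 5)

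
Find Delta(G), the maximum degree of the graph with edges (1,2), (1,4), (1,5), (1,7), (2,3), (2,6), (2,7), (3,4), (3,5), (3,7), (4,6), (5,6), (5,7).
4 (attained at vertices 1, 2, 3, 5, 7)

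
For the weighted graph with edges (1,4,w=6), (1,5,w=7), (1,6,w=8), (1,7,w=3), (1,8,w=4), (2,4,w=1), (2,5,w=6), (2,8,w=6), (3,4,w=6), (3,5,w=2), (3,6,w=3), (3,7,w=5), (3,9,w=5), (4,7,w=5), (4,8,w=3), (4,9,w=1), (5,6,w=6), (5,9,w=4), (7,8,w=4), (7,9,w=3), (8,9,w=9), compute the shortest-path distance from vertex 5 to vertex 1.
7 (path: 5 -> 1; weights 7 = 7)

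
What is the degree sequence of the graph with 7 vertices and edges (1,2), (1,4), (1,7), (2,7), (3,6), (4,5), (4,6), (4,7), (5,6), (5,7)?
[4, 4, 3, 3, 3, 2, 1] (degrees: deg(1)=3, deg(2)=2, deg(3)=1, deg(4)=4, deg(5)=3, deg(6)=3, deg(7)=4)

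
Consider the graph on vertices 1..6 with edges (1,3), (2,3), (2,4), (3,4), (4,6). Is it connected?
No, it has 2 components: {1, 2, 3, 4, 6}, {5}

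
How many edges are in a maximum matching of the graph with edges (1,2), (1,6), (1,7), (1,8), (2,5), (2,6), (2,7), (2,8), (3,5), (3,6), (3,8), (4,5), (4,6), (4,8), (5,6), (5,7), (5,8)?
4 (matching: (1,7), (2,5), (3,8), (4,6); upper bound floor(n/2) = floor(8/2) = 4)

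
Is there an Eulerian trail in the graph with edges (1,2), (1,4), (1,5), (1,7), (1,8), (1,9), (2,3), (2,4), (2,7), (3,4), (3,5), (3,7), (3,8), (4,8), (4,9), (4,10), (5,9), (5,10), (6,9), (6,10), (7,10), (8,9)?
Yes (the graph is connected and exactly 2 vertices have odd degree: {3, 9}; any Eulerian path must start and end at those)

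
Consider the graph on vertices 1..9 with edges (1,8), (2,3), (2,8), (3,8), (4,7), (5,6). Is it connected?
No, it has 4 components: {1, 2, 3, 8}, {4, 7}, {5, 6}, {9}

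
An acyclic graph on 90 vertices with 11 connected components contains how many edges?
79 (Each of the 11 component trees on V_i vertices has V_i - 1 edges; summing gives V - C = 90 - 11 = 79)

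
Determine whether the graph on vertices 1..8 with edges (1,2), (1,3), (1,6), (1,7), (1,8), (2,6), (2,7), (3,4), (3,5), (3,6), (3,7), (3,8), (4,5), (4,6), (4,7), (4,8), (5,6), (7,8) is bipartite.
No (odd cycle of length 3: 2 -> 1 -> 7 -> 2)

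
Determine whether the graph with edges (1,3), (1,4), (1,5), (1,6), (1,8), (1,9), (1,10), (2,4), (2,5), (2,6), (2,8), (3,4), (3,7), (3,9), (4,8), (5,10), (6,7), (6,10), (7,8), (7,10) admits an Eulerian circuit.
No (2 vertices have odd degree: {1, 5}; Eulerian circuit requires 0)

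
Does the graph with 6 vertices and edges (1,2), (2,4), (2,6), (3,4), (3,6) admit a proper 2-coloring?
Yes. Partition: {1, 4, 5, 6}, {2, 3}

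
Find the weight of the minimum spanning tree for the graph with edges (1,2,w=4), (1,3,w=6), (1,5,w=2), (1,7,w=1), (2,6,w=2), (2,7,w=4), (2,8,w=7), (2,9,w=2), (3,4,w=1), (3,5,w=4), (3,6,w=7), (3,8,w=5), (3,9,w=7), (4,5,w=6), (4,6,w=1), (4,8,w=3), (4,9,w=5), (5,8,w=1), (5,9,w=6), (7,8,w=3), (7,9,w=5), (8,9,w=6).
13 (MST edges: (1,5,w=2), (1,7,w=1), (2,6,w=2), (2,9,w=2), (3,4,w=1), (4,6,w=1), (4,8,w=3), (5,8,w=1); sum of weights 2 + 1 + 2 + 2 + 1 + 1 + 3 + 1 = 13)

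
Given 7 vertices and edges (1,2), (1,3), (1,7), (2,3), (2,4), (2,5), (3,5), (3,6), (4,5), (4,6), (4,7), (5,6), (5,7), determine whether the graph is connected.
Yes (BFS from 1 visits [1, 2, 3, 7, 4, 5, 6] — all 7 vertices reached)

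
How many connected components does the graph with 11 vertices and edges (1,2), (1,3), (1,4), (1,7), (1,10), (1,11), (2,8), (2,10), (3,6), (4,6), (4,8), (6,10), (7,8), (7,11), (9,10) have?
2 (components: {1, 2, 3, 4, 6, 7, 8, 9, 10, 11}, {5})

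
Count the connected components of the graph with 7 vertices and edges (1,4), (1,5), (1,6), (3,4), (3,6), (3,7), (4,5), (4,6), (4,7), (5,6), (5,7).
2 (components: {1, 3, 4, 5, 6, 7}, {2})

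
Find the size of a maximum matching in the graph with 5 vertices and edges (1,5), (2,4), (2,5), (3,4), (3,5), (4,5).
2 (matching: (1,5), (3,4); upper bound floor(n/2) = floor(5/2) = 2)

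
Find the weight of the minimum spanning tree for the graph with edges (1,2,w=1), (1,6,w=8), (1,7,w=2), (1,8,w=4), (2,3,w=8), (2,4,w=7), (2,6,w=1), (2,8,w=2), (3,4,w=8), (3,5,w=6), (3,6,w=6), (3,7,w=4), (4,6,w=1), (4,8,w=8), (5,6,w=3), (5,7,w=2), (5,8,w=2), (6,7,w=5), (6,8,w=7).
13 (MST edges: (1,2,w=1), (1,7,w=2), (2,6,w=1), (2,8,w=2), (3,7,w=4), (4,6,w=1), (5,8,w=2); sum of weights 1 + 2 + 1 + 2 + 4 + 1 + 2 = 13)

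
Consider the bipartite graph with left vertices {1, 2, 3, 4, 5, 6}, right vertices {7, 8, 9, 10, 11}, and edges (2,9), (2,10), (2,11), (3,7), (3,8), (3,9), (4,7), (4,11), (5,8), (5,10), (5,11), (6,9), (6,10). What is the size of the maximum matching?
5 (matching: (2,11), (3,9), (4,7), (5,8), (6,10); upper bound min(|L|,|R|) = min(6,5) = 5)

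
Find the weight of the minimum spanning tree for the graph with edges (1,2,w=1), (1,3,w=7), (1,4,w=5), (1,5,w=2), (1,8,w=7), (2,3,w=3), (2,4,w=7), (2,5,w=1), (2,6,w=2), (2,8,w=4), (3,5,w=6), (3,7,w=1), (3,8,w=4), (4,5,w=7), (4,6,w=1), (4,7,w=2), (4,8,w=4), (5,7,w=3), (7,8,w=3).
11 (MST edges: (1,2,w=1), (2,5,w=1), (2,6,w=2), (3,7,w=1), (4,6,w=1), (4,7,w=2), (7,8,w=3); sum of weights 1 + 1 + 2 + 1 + 1 + 2 + 3 = 11)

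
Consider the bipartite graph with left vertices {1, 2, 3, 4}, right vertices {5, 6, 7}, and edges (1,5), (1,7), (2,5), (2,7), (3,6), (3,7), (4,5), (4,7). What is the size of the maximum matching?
3 (matching: (1,7), (2,5), (3,6); upper bound min(|L|,|R|) = min(4,3) = 3)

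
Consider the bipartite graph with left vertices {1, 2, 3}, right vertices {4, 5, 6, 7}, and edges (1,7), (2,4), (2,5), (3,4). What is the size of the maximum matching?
3 (matching: (1,7), (2,5), (3,4); upper bound min(|L|,|R|) = min(3,4) = 3)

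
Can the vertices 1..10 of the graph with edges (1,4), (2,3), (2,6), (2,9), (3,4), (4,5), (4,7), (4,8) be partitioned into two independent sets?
Yes. Partition: {1, 3, 5, 6, 7, 8, 9, 10}, {2, 4}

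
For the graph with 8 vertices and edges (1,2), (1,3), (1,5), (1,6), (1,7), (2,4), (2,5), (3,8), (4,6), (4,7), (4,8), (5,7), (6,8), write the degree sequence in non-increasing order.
[5, 4, 3, 3, 3, 3, 3, 2] (degrees: deg(1)=5, deg(2)=3, deg(3)=2, deg(4)=4, deg(5)=3, deg(6)=3, deg(7)=3, deg(8)=3)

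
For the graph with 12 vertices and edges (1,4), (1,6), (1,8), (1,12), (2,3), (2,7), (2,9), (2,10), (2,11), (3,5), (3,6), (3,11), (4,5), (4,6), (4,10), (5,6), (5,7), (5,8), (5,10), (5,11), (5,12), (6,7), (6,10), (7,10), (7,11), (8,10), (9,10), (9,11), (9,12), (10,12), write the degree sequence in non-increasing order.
[8, 8, 6, 5, 5, 5, 4, 4, 4, 4, 4, 3] (degrees: deg(1)=4, deg(2)=5, deg(3)=4, deg(4)=4, deg(5)=8, deg(6)=6, deg(7)=5, deg(8)=3, deg(9)=4, deg(10)=8, deg(11)=5, deg(12)=4)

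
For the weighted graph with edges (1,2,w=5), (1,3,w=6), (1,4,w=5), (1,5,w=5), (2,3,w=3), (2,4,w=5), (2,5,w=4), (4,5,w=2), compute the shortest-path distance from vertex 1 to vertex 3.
6 (path: 1 -> 3; weights 6 = 6)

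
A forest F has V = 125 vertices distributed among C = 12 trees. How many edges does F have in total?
113 (Each of the 12 component trees on V_i vertices has V_i - 1 edges; summing gives V - C = 125 - 12 = 113)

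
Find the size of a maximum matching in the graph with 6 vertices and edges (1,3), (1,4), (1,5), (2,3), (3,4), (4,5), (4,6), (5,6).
3 (matching: (1,5), (2,3), (4,6); upper bound floor(n/2) = floor(6/2) = 3)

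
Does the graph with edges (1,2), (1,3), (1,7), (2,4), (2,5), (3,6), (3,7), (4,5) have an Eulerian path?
No (4 vertices have odd degree: {1, 2, 3, 6}; Eulerian path requires 0 or 2)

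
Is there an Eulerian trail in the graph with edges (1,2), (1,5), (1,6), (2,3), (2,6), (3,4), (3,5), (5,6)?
No (6 vertices have odd degree: {1, 2, 3, 4, 5, 6}; Eulerian path requires 0 or 2)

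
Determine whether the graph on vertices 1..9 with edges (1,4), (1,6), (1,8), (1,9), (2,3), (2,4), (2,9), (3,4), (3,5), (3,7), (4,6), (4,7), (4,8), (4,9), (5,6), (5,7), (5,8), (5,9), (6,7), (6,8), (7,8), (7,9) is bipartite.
No (odd cycle of length 3: 8 -> 1 -> 6 -> 8)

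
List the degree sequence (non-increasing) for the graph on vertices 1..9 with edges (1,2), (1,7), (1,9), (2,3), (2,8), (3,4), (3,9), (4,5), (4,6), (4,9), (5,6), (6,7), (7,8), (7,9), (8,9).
[5, 4, 4, 3, 3, 3, 3, 3, 2] (degrees: deg(1)=3, deg(2)=3, deg(3)=3, deg(4)=4, deg(5)=2, deg(6)=3, deg(7)=4, deg(8)=3, deg(9)=5)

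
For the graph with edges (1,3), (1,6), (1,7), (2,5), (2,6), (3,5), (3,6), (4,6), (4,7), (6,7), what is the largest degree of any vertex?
5 (attained at vertex 6)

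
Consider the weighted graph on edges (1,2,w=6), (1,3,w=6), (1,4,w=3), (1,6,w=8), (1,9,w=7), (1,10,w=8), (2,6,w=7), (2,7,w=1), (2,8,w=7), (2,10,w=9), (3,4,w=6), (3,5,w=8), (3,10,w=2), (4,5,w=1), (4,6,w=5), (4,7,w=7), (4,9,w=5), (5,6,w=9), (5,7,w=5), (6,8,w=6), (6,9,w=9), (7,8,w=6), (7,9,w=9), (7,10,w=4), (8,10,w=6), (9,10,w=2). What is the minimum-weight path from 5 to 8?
11 (path: 5 -> 7 -> 8; weights 5 + 6 = 11)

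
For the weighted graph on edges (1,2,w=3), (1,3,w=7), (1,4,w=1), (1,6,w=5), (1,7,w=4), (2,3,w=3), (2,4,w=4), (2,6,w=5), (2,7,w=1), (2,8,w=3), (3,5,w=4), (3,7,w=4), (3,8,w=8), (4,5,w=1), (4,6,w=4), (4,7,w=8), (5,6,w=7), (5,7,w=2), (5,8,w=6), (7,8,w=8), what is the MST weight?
15 (MST edges: (1,4,w=1), (2,3,w=3), (2,7,w=1), (2,8,w=3), (4,5,w=1), (4,6,w=4), (5,7,w=2); sum of weights 1 + 3 + 1 + 3 + 1 + 4 + 2 = 15)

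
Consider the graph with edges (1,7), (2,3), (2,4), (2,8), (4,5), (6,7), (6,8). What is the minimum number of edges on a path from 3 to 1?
5 (path: 3 -> 2 -> 8 -> 6 -> 7 -> 1, 5 edges)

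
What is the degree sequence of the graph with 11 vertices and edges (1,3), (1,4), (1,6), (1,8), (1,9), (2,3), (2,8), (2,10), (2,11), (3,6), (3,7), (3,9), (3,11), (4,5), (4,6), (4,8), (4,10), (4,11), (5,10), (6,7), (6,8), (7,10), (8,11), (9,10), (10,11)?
[6, 6, 6, 5, 5, 5, 5, 4, 3, 3, 2] (degrees: deg(1)=5, deg(2)=4, deg(3)=6, deg(4)=6, deg(5)=2, deg(6)=5, deg(7)=3, deg(8)=5, deg(9)=3, deg(10)=6, deg(11)=5)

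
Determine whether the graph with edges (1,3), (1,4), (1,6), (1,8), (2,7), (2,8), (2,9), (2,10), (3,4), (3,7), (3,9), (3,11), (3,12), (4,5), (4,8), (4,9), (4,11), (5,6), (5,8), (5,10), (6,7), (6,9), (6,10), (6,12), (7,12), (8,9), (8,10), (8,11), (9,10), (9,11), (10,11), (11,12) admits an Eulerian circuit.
No (2 vertices have odd degree: {8, 9}; Eulerian circuit requires 0)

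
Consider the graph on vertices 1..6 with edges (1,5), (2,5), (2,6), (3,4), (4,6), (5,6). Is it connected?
Yes (BFS from 1 visits [1, 5, 2, 6, 4, 3] — all 6 vertices reached)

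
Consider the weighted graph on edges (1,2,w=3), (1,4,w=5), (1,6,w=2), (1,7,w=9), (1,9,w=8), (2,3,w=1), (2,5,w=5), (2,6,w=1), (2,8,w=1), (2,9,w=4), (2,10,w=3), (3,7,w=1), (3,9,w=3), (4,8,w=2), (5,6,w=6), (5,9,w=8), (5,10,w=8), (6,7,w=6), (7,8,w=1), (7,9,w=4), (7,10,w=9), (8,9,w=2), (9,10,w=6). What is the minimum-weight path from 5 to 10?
8 (path: 5 -> 10; weights 8 = 8)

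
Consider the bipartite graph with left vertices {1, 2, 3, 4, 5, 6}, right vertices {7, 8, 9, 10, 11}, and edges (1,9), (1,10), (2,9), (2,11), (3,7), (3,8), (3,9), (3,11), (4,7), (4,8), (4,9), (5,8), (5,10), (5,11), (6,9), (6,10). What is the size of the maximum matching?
5 (matching: (1,10), (2,11), (3,9), (4,7), (5,8); upper bound min(|L|,|R|) = min(6,5) = 5)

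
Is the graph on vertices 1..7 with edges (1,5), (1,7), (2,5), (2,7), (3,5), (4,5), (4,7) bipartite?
Yes. Partition: {1, 2, 3, 4, 6}, {5, 7}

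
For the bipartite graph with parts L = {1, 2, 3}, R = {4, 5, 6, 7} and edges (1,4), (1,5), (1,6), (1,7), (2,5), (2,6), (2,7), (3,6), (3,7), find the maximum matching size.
3 (matching: (1,7), (2,5), (3,6); upper bound min(|L|,|R|) = min(3,4) = 3)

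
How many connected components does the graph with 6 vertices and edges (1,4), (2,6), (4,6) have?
3 (components: {1, 2, 4, 6}, {3}, {5})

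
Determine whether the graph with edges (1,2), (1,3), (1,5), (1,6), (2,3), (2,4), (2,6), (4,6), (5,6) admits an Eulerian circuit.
Yes (the graph is connected and all 6 vertices have even degree)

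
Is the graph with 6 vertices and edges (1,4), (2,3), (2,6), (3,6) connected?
No, it has 3 components: {1, 4}, {2, 3, 6}, {5}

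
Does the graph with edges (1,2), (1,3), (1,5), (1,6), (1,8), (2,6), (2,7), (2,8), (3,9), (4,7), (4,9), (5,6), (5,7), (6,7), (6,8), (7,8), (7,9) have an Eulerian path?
No (4 vertices have odd degree: {1, 5, 6, 9}; Eulerian path requires 0 or 2)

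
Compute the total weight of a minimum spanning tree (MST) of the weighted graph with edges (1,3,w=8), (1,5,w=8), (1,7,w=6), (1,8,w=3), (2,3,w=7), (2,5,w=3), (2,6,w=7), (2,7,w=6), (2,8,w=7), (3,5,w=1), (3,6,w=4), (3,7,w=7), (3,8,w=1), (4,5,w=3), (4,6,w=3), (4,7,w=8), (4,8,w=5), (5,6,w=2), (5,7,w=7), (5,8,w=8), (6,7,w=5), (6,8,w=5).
18 (MST edges: (1,8,w=3), (2,5,w=3), (3,5,w=1), (3,8,w=1), (4,5,w=3), (5,6,w=2), (6,7,w=5); sum of weights 3 + 3 + 1 + 1 + 3 + 2 + 5 = 18)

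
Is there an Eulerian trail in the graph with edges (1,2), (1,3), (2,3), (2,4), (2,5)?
Yes (the graph is connected and exactly 2 vertices have odd degree: {4, 5}; any Eulerian path must start and end at those)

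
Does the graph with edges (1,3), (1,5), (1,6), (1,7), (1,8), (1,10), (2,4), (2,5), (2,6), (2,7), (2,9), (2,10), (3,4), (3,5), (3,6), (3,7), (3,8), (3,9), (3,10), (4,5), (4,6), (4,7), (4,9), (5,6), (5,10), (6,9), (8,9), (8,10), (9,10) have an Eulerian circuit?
Yes (the graph is connected and all 10 vertices have even degree)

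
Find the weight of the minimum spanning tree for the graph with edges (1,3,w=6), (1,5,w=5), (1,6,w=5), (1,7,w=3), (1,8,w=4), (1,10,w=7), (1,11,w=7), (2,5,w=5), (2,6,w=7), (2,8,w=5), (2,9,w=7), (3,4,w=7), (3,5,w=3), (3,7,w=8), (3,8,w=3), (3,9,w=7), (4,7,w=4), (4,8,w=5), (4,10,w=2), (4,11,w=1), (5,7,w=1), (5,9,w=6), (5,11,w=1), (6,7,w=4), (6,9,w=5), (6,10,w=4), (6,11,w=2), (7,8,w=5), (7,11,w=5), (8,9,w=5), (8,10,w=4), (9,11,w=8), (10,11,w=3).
26 (MST edges: (1,7,w=3), (2,5,w=5), (3,5,w=3), (3,8,w=3), (4,10,w=2), (4,11,w=1), (5,7,w=1), (5,11,w=1), (6,9,w=5), (6,11,w=2); sum of weights 3 + 5 + 3 + 3 + 2 + 1 + 1 + 1 + 5 + 2 = 26)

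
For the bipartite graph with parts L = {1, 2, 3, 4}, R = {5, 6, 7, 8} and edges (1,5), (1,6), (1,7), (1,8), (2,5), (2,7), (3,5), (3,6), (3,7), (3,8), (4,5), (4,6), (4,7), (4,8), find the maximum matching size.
4 (matching: (1,8), (2,7), (3,6), (4,5); upper bound min(|L|,|R|) = min(4,4) = 4)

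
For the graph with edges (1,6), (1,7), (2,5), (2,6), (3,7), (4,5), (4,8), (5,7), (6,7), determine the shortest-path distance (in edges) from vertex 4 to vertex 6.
3 (path: 4 -> 5 -> 7 -> 6, 3 edges)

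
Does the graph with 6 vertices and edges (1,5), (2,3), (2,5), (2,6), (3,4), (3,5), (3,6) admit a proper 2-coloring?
No (odd cycle of length 3: 3 -> 5 -> 2 -> 3)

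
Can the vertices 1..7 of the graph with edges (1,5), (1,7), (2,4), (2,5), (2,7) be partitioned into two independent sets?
Yes. Partition: {1, 2, 3, 6}, {4, 5, 7}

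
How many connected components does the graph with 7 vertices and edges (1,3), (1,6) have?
5 (components: {1, 3, 6}, {2}, {4}, {5}, {7})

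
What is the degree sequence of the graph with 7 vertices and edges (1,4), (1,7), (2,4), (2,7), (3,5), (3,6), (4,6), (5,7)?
[3, 3, 2, 2, 2, 2, 2] (degrees: deg(1)=2, deg(2)=2, deg(3)=2, deg(4)=3, deg(5)=2, deg(6)=2, deg(7)=3)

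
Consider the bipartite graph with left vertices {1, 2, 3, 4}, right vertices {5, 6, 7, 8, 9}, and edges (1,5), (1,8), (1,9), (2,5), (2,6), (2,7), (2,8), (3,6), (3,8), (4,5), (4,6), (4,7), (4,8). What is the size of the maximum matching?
4 (matching: (1,9), (2,8), (3,6), (4,7); upper bound min(|L|,|R|) = min(4,5) = 4)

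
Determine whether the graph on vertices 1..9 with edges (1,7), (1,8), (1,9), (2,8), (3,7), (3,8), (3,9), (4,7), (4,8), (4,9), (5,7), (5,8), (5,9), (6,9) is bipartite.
Yes. Partition: {1, 2, 3, 4, 5, 6}, {7, 8, 9}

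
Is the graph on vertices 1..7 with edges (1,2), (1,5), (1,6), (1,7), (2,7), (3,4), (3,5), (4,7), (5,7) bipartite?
No (odd cycle of length 3: 5 -> 1 -> 7 -> 5)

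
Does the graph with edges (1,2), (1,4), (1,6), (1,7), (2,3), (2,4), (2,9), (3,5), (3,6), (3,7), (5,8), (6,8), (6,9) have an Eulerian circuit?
Yes (the graph is connected and all 9 vertices have even degree)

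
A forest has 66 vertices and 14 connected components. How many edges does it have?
52 (Each of the 14 component trees on V_i vertices has V_i - 1 edges; summing gives V - C = 66 - 14 = 52)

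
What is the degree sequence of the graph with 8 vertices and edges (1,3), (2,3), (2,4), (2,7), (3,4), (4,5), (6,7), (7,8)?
[3, 3, 3, 3, 1, 1, 1, 1] (degrees: deg(1)=1, deg(2)=3, deg(3)=3, deg(4)=3, deg(5)=1, deg(6)=1, deg(7)=3, deg(8)=1)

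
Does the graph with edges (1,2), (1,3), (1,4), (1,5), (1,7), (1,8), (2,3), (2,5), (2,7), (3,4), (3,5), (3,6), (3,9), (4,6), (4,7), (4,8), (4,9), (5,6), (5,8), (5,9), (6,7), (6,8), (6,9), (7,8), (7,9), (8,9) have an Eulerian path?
Yes — and in fact it has an Eulerian circuit (the graph is connected and all 9 vertices have even degree)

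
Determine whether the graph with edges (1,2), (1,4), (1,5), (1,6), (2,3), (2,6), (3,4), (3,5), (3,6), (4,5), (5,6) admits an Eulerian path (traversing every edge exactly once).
Yes (the graph is connected and exactly 2 vertices have odd degree: {2, 4}; any Eulerian path must start and end at those)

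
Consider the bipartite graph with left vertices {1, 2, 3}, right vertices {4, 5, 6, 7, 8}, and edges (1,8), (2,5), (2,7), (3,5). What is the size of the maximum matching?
3 (matching: (1,8), (2,7), (3,5); upper bound min(|L|,|R|) = min(3,5) = 3)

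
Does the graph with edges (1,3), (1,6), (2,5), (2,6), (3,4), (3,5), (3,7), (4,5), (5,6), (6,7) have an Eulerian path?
Yes — and in fact it has an Eulerian circuit (the graph is connected and all 7 vertices have even degree)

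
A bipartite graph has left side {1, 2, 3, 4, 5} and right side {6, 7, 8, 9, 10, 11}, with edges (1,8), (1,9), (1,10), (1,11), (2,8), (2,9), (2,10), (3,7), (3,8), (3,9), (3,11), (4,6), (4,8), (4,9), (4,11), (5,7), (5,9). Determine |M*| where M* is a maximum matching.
5 (matching: (1,11), (2,10), (3,9), (4,8), (5,7); upper bound min(|L|,|R|) = min(5,6) = 5)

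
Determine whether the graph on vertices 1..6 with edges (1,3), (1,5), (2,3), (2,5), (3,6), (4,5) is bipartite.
Yes. Partition: {1, 2, 4, 6}, {3, 5}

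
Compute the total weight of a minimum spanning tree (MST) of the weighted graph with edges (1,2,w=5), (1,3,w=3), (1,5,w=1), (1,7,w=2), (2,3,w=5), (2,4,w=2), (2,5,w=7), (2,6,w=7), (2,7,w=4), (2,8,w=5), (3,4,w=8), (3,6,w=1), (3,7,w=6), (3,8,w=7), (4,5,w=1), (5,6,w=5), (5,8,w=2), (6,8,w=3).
12 (MST edges: (1,3,w=3), (1,5,w=1), (1,7,w=2), (2,4,w=2), (3,6,w=1), (4,5,w=1), (5,8,w=2); sum of weights 3 + 1 + 2 + 2 + 1 + 1 + 2 = 12)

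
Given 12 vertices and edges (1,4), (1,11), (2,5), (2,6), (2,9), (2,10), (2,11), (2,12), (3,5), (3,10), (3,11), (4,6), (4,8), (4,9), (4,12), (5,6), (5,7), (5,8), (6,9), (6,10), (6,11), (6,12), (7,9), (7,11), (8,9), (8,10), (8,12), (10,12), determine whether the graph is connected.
Yes (BFS from 1 visits [1, 4, 11, 6, 8, 9, 12, 2, 3, 7, 5, 10] — all 12 vertices reached)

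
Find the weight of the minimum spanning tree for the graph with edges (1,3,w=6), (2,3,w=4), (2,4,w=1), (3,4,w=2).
9 (MST edges: (1,3,w=6), (2,4,w=1), (3,4,w=2); sum of weights 6 + 1 + 2 = 9)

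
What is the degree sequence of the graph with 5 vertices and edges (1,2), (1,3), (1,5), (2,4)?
[3, 2, 1, 1, 1] (degrees: deg(1)=3, deg(2)=2, deg(3)=1, deg(4)=1, deg(5)=1)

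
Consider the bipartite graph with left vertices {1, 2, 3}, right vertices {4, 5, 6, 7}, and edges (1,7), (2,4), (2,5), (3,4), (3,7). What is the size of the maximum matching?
3 (matching: (1,7), (2,5), (3,4); upper bound min(|L|,|R|) = min(3,4) = 3)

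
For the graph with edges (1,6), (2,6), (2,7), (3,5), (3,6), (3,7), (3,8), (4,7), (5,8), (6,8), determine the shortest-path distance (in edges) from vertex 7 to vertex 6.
2 (path: 7 -> 2 -> 6, 2 edges)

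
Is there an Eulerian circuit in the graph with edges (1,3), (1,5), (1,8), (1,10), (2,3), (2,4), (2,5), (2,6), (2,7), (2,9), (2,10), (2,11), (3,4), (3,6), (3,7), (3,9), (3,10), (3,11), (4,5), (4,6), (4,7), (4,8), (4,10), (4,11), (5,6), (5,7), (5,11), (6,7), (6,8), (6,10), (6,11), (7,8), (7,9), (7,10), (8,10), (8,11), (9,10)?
Yes (the graph is connected and all 11 vertices have even degree)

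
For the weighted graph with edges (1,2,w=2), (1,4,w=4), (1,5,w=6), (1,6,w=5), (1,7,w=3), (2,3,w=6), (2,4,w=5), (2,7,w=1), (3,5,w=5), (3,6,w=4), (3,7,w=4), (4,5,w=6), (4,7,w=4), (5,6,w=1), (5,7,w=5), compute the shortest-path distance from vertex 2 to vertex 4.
5 (path: 2 -> 4; weights 5 = 5)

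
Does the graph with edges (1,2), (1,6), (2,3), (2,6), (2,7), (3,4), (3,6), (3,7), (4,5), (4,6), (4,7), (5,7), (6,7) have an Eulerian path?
Yes (the graph is connected and exactly 2 vertices have odd degree: {6, 7}; any Eulerian path must start and end at those)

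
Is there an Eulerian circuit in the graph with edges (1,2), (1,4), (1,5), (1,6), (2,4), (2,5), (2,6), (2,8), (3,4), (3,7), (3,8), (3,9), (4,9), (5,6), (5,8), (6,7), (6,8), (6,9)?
No (2 vertices have odd degree: {2, 9}; Eulerian circuit requires 0)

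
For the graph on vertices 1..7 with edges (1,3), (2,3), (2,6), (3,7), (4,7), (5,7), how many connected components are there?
1 (components: {1, 2, 3, 4, 5, 6, 7})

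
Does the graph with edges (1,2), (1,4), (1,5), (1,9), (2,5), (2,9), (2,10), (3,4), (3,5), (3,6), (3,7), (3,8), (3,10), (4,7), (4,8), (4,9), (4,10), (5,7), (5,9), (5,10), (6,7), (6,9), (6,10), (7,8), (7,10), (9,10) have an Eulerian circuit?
No (2 vertices have odd degree: {8, 10}; Eulerian circuit requires 0)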